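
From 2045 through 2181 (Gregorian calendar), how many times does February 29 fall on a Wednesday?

Leap years in 2045–2181: 33 of them.
Feb 29 weekday advances by 5 (mod 7) from one leap year to the next four years later (or differs when a century non-leap intervenes).
Leap-day weekdays: 2048:Sat 2052:Thu 2056:Tue 2060:Sun 2064:Fri 2068:Wed✓ 2072:Mon 2076:Sat 2080:Thu 2084:Tue 2088:Sun 2092:Fri 2096:Wed✓ …(7 more)… 2132:Fri 2136:Wed✓ 2140:Mon 2144:Sat 2148:Thu 2152:Tue 2156:Sun 2160:Fri 2164:Wed✓ 2168:Mon 2172:Sat 2176:Thu 2180:Tue
Wednesday: 2068, 2096, 2108, 2136, 2164 → 5.

5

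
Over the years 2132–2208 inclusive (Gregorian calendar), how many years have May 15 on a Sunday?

12

Track May 15's weekday year by year (advancing +1, or +2 across a Feb 29):
  2132: Thu  2133: Fri (+1)  2134: Sat (+1)  2135: Sun (+1) ✓  2136: Tue (+2)
  2137: Wed (+1)  2138: Thu (+1)  2139: Fri (+1)  2140: Sun (+2) ✓  2141: Mon (+1)
  2142: Tue (+1)  2143: Wed (+1)  2144: Fri (+2)  2145: Sat (+1)  … (49 more years) …
  2195: Fri (+1)  2196: Sun (+2) ✓  2197: Mon (+1)  2198: Tue (+1)  2199: Wed (+1)
  2200: Thu (+1)  2201: Fri (+1)  2202: Sat (+1)  2203: Sun (+1) ✓  2204: Tue (+2)
  2205: Wed (+1)  2206: Thu (+1)  2207: Fri (+1)  2208: Sun (+2) ✓
Sunday years: 2135, 2140, 2146, 2157, 2163, 2168, 2174, 2185, 2191, 2196, 2203, 2208 — 12 in total.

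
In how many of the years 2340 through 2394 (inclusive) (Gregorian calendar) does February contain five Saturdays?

2

February has 28 days (29 in leap years); it has five Saturdays when Saturday falls among the first (month-length − 28) days — i.e. when February 1 is Saturday in a leap year (never in a common year).
February 1 by year: 2340:Thu 2341:Sat 2342:Sun 2343:Mon 2344:Tue 2345:Thu 2346:Fri 2347:Sat 2348:Sun 2349:Tue 2350:Wed 2351:Thu 2352:Fri 2353:Sun 2354:Mon …(25 more)… 2380:Fri 2381:Sun 2382:Mon 2383:Tue 2384:Wed 2385:Fri 2386:Sat 2387:Sun 2388:Mon 2389:Wed 2390:Thu 2391:Fri 2392:Sat✓ 2393:Mon 2394:Tue
Years with five Saturdays: 2364, 2392 → 2.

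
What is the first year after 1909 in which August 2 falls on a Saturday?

From one year to the next, a fixed date's weekday advances by 1, or by 2 when a Feb 29 lies between the two dates.
1909: August 2 is Monday.
1910: Tuesday (+1)
1911: Wednesday (+1)
1912: Friday (+2)
1913: Saturday (+1)
August 2 falls on a Saturday in 1913.

1913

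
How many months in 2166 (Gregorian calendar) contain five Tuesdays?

4

A month of length L has five Tuesdays iff its first Tuesday is on day ≤ L−28 (so day 1–3 in a 31-day month, 1–2 in a 30-day month, day 1 in a leap February).
Checking each month of 2166: Jan starts Wed (31d); Feb starts Sat (28d); Mar starts Sat (31d); Apr starts Tue (30d) ✓; May starts Thu (31d); Jun starts Sun (30d); Jul starts Tue (31d) ✓; Aug starts Fri (31d); Sep starts Mon (30d) ✓; Oct starts Wed (31d); Nov starts Sat (30d); Dec starts Mon (31d) ✓.
Five-Tuesday months: April, July, September, December → 4.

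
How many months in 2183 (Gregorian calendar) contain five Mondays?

A month of length L has five Mondays iff its first Monday is on day ≤ L−28 (so day 1–3 in a 31-day month, 1–2 in a 30-day month, day 1 in a leap February).
Checking each month of 2183: Jan starts Wed (31d); Feb starts Sat (28d); Mar starts Sat (31d) ✓; Apr starts Tue (30d); May starts Thu (31d); Jun starts Sun (30d) ✓; Jul starts Tue (31d); Aug starts Fri (31d); Sep starts Mon (30d) ✓; Oct starts Wed (31d); Nov starts Sat (30d); Dec starts Mon (31d) ✓.
Five-Monday months: March, June, September, December → 4.

4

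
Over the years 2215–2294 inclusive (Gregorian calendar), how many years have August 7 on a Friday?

Track August 7's weekday year by year (advancing +1, or +2 across a Feb 29):
  2215: Mon  2216: Wed (+2)  2217: Thu (+1)  2218: Fri (+1) ✓  2219: Sat (+1)
  2220: Mon (+2)  2221: Tue (+1)  2222: Wed (+1)  2223: Thu (+1)  2224: Sat (+2)
  2225: Sun (+1)  2226: Mon (+1)  2227: Tue (+1)  2228: Thu (+2)  … (52 more years) …
  2281: Sun (+1)  2282: Mon (+1)  2283: Tue (+1)  2284: Thu (+2)  2285: Fri (+1) ✓
  2286: Sat (+1)  2287: Sun (+1)  2288: Tue (+2)  2289: Wed (+1)  2290: Thu (+1)
  2291: Fri (+1) ✓  2292: Sun (+2)  2293: Mon (+1)  2294: Tue (+1)
Friday years: 2218, 2229, 2235, 2240, 2246, 2257, 2263, 2268, 2274, 2285, 2291 — 11 in total.

11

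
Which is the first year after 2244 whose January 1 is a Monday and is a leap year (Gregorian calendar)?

Jan 1 advances by 2 weekdays after a leap year and by 1 after a common year.
2244: Jan 1 is Monday (leap).
2245: Wednesday
2246: Thursday
2247: Friday
2248: Saturday (leap)
2249: Monday
2250: Tuesday
2251: Wednesday
2252: Thursday (leap)
2253: Saturday
2254: Sunday
2255: Monday
2256: Tuesday (leap)
2257: Thursday
2258: Friday
2259: Saturday
2260: Sunday (leap)
2261: Tuesday
2262: Wednesday
2263: Thursday
2264: Friday (leap)
2265: Sunday
2266: Monday
2267: Tuesday
2268: Wednesday (leap)
2269: Friday
2270: Saturday
2271: Sunday
2272: Monday (leap)
2272 begins on a Monday and is a leap year.

2272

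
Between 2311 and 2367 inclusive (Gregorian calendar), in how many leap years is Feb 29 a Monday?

Leap years in 2311–2367: 14 of them.
Feb 29 weekday advances by 5 (mod 7) from one leap year to the next four years later (or differs when a century non-leap intervenes).
Leap-day weekdays: 2312:Thu 2316:Tue 2320:Sun 2324:Fri 2328:Wed 2332:Mon✓ 2336:Sat 2340:Thu 2344:Tue 2348:Sun 2352:Fri 2356:Wed 2360:Mon✓ 2364:Sat
Monday: 2332, 2360 → 2.

2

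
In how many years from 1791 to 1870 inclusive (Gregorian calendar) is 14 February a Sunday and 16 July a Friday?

8

Check each year's weekday for 14 February and 16 July:
  1791: Mon/Sat  1792: Tue/Mon  1793: Thu/Tue  1794: Fri/Wed  1795: Sat/Thu  1796: Sun/Sat  1797: Tue/Sun  1798: Wed/Mon  1799: Thu/Tue  1800: Fri/Wed  1801: Sat/Thu  1802: Sun/Fri ✓  1803: Mon/Sat  1804: Tue/Mon  …(52 more)…  1857: Sat/Thu  1858: Sun/Fri ✓  1859: Mon/Sat  1860: Tue/Mon  1861: Thu/Tue  1862: Fri/Wed  1863: Sat/Thu  1864: Sun/Sat  1865: Tue/Sun  1866: Wed/Mon  1867: Thu/Tue  1868: Fri/Thu  1869: Sun/Fri ✓  1870: Mon/Sat
Both conditions hold in: 1802, 1813, 1819, 1830, 1841, 1847, 1858, 1869 — 8.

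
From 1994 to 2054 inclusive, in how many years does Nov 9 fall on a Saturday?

Track Nov 9's weekday year by year (advancing +1, or +2 across a Feb 29):
  1994: Wed  1995: Thu (+1)  1996: Sat (+2) ✓  1997: Sun (+1)  1998: Mon (+1)
  1999: Tue (+1)  2000: Thu (+2)  2001: Fri (+1)  2002: Sat (+1) ✓  2003: Sun (+1)
  2004: Tue (+2)  2005: Wed (+1)  2006: Thu (+1)  2007: Fri (+1)  … (33 more years) …
  2041: Sat (+1) ✓  2042: Sun (+1)  2043: Mon (+1)  2044: Wed (+2)  2045: Thu (+1)
  2046: Fri (+1)  2047: Sat (+1) ✓  2048: Mon (+2)  2049: Tue (+1)  2050: Wed (+1)
  2051: Thu (+1)  2052: Sat (+2) ✓  2053: Sun (+1)  2054: Mon (+1)
Saturday years: 1996, 2002, 2013, 2019, 2024, 2030, 2041, 2047, 2052 — 9 in total.

9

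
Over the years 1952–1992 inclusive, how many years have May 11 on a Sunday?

Track May 11's weekday year by year (advancing +1, or +2 across a Feb 29):
  1952: Sun ✓  1953: Mon (+1)  1954: Tue (+1)  1955: Wed (+1)  1956: Fri (+2)
  1957: Sat (+1)  1958: Sun (+1) ✓  1959: Mon (+1)  1960: Wed (+2)  1961: Thu (+1)
  1962: Fri (+1)  1963: Sat (+1)  1964: Mon (+2)  1965: Tue (+1)  … (13 more years) …
  1979: Fri (+1)  1980: Sun (+2) ✓  1981: Mon (+1)  1982: Tue (+1)  1983: Wed (+1)
  1984: Fri (+2)  1985: Sat (+1)  1986: Sun (+1) ✓  1987: Mon (+1)  1988: Wed (+2)
  1989: Thu (+1)  1990: Fri (+1)  1991: Sat (+1)  1992: Mon (+2)
Sunday years: 1952, 1958, 1969, 1975, 1980, 1986 — 6 in total.

6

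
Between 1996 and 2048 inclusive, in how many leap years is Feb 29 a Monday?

Leap years in 1996–2048: 14 of them.
Feb 29 weekday advances by 5 (mod 7) from one leap year to the next four years later (or differs when a century non-leap intervenes).
Leap-day weekdays: 1996:Thu 2000:Tue 2004:Sun 2008:Fri 2012:Wed 2016:Mon✓ 2020:Sat 2024:Thu 2028:Tue 2032:Sun 2036:Fri 2040:Wed 2044:Mon✓ 2048:Sat
Monday: 2016, 2044 → 2.

2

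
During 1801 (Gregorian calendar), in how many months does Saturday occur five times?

4

A month of length L has five Saturdays iff its first Saturday is on day ≤ L−28 (so day 1–3 in a 31-day month, 1–2 in a 30-day month, day 1 in a leap February).
Checking each month of 1801: Jan starts Thu (31d) ✓; Feb starts Sun (28d); Mar starts Sun (31d); Apr starts Wed (30d); May starts Fri (31d) ✓; Jun starts Mon (30d); Jul starts Wed (31d); Aug starts Sat (31d) ✓; Sep starts Tue (30d); Oct starts Thu (31d) ✓; Nov starts Sun (30d); Dec starts Tue (31d).
Five-Saturday months: January, May, August, October → 4.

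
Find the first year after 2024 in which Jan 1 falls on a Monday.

2029

Jan 1 advances by 2 weekdays after a leap year and by 1 after a common year.
2024: Jan 1 is Monday (leap).
2025: Wednesday
2026: Thursday
2027: Friday
2028: Saturday (leap)
2029: Monday
2029 begins on a Monday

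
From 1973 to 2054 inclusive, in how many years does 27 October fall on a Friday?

Track 27 October's weekday year by year (advancing +1, or +2 across a Feb 29):
  1973: Sat  1974: Sun (+1)  1975: Mon (+1)  1976: Wed (+2)  1977: Thu (+1)
  1978: Fri (+1) ✓  1979: Sat (+1)  1980: Mon (+2)  1981: Tue (+1)  1982: Wed (+1)
  1983: Thu (+1)  1984: Sat (+2)  1985: Sun (+1)  1986: Mon (+1)  … (54 more years) …
  2041: Sun (+1)  2042: Mon (+1)  2043: Tue (+1)  2044: Thu (+2)  2045: Fri (+1) ✓
  2046: Sat (+1)  2047: Sun (+1)  2048: Tue (+2)  2049: Wed (+1)  2050: Thu (+1)
  2051: Fri (+1) ✓  2052: Sun (+2)  2053: Mon (+1)  2054: Tue (+1)
Friday years: 1978, 1989, 1995, 2000, 2006, 2017, 2023, 2028, 2034, 2045, 2051 — 11 in total.

11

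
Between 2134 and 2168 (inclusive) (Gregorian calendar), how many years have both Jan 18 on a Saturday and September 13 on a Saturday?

Check each year's weekday for Jan 18 and September 13:
  2134: Mon/Mon  2135: Tue/Tue  2136: Wed/Thu  2137: Fri/Fri  2138: Sat/Sat ✓  2139: Sun/Sun  2140: Mon/Tue  2141: Wed/Wed  2142: Thu/Thu  2143: Fri/Fri  2144: Sat/Sun  2145: Mon/Mon  2146: Tue/Tue  2147: Wed/Wed  …(7 more)…  2155: Sat/Sat ✓  2156: Sun/Mon  2157: Tue/Tue  2158: Wed/Wed  2159: Thu/Thu  2160: Fri/Sat  2161: Sun/Sun  2162: Mon/Mon  2163: Tue/Tue  2164: Wed/Thu  2165: Fri/Fri  2166: Sat/Sat ✓  2167: Sun/Sun  2168: Mon/Tue
Both conditions hold in: 2138, 2149, 2155, 2166 — 4.

4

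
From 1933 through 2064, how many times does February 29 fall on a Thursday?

Leap years in 1933–2064: 33 of them.
Feb 29 weekday advances by 5 (mod 7) from one leap year to the next four years later (or differs when a century non-leap intervenes).
Leap-day weekdays: 1936:Sat 1940:Thu✓ 1944:Tue 1948:Sun 1952:Fri 1956:Wed 1960:Mon 1964:Sat 1968:Thu✓ 1972:Tue 1976:Sun 1980:Fri 1984:Wed …(7 more)… 2016:Mon 2020:Sat 2024:Thu✓ 2028:Tue 2032:Sun 2036:Fri 2040:Wed 2044:Mon 2048:Sat 2052:Thu✓ 2056:Tue 2060:Sun 2064:Fri
Thursday: 1940, 1968, 1996, 2024, 2052 → 5.

5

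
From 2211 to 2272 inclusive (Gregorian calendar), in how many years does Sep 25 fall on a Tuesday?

Track Sep 25's weekday year by year (advancing +1, or +2 across a Feb 29):
  2211: Wed  2212: Fri (+2)  2213: Sat (+1)  2214: Sun (+1)  2215: Mon (+1)
  2216: Wed (+2)  2217: Thu (+1)  2218: Fri (+1)  2219: Sat (+1)  2220: Mon (+2)
  2221: Tue (+1) ✓  2222: Wed (+1)  2223: Thu (+1)  2224: Sat (+2)  … (34 more years) …
  2259: Sun (+1)  2260: Tue (+2) ✓  2261: Wed (+1)  2262: Thu (+1)  2263: Fri (+1)
  2264: Sun (+2)  2265: Mon (+1)  2266: Tue (+1) ✓  2267: Wed (+1)  2268: Fri (+2)
  2269: Sat (+1)  2270: Sun (+1)  2271: Mon (+1)  2272: Wed (+2)
Tuesday years: 2221, 2227, 2232, 2238, 2249, 2255, 2260, 2266 — 8 in total.

8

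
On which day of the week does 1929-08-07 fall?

January 1, 1929 is a Tuesday.
August 7 is day 219 of the year, i.e. 218 days after Jan 1.
218 mod 7 = 1, so advance 1 weekday from Tuesday: Wednesday.

Wednesday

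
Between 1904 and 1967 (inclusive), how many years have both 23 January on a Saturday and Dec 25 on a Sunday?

Check each year's weekday for 23 January and Dec 25:
  1904: Sat/Sun ✓  1905: Mon/Mon  1906: Tue/Tue  1907: Wed/Wed  1908: Thu/Fri  1909: Sat/Sat  1910: Sun/Sun  1911: Mon/Mon  1912: Tue/Wed  1913: Thu/Thu  1914: Fri/Fri  1915: Sat/Sat  1916: Sun/Mon  1917: Tue/Tue  …(36 more)…  1954: Sat/Sat  1955: Sun/Sun  1956: Mon/Tue  1957: Wed/Wed  1958: Thu/Thu  1959: Fri/Fri  1960: Sat/Sun ✓  1961: Mon/Mon  1962: Tue/Tue  1963: Wed/Wed  1964: Thu/Fri  1965: Sat/Sat  1966: Sun/Sun  1967: Mon/Mon
Both conditions hold in: 1904, 1932, 1960 — 3.

3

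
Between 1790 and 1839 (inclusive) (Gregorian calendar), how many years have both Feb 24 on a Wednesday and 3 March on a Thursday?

Check each year's weekday for Feb 24 and 3 March:
  1790: Wed/Wed  1791: Thu/Thu  1792: Fri/Sat  1793: Sun/Sun  1794: Mon/Mon  1795: Tue/Tue  1796: Wed/Thu ✓  1797: Fri/Fri  1798: Sat/Sat  1799: Sun/Sun  1800: Mon/Mon  1801: Tue/Tue  1802: Wed/Wed  1803: Thu/Thu  …(22 more)…  1826: Fri/Fri  1827: Sat/Sat  1828: Sun/Mon  1829: Tue/Tue  1830: Wed/Wed  1831: Thu/Thu  1832: Fri/Sat  1833: Sun/Sun  1834: Mon/Mon  1835: Tue/Tue  1836: Wed/Thu ✓  1837: Fri/Fri  1838: Sat/Sat  1839: Sun/Sun
Both conditions hold in: 1796, 1808, 1836 — 3.

3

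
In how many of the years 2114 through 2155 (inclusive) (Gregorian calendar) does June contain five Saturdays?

June has 30 days; it has five Saturdays when Saturday falls among the first (month-length − 28) days — i.e. when June 1 is one of Saturday/Friday.
June 1 by year: 2114:Fri✓ 2115:Sat✓ 2116:Mon 2117:Tue 2118:Wed 2119:Thu 2120:Sat✓ 2121:Sun 2122:Mon 2123:Tue 2124:Thu 2125:Fri✓ 2126:Sat✓ 2127:Sun 2128:Tue …(12 more)… 2141:Thu 2142:Fri✓ 2143:Sat✓ 2144:Mon 2145:Tue 2146:Wed 2147:Thu 2148:Sat✓ 2149:Sun 2150:Mon 2151:Tue 2152:Thu 2153:Fri✓ 2154:Sat✓ 2155:Sun
Years with five Saturdays: 2114, 2115, 2120, 2125, 2126, 2131, 2136, 2137, 2142, 2143, 2148, 2153, 2154 → 13.

13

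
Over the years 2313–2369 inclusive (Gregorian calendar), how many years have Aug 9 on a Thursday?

8

Track Aug 9's weekday year by year (advancing +1, or +2 across a Feb 29):
  2313: Sat  2314: Sun (+1)  2315: Mon (+1)  2316: Wed (+2)  2317: Thu (+1) ✓
  2318: Fri (+1)  2319: Sat (+1)  2320: Mon (+2)  2321: Tue (+1)  2322: Wed (+1)
  2323: Thu (+1) ✓  2324: Sat (+2)  2325: Sun (+1)  2326: Mon (+1)  … (29 more years) …
  2356: Thu (+2) ✓  2357: Fri (+1)  2358: Sat (+1)  2359: Sun (+1)  2360: Tue (+2)
  2361: Wed (+1)  2362: Thu (+1) ✓  2363: Fri (+1)  2364: Sun (+2)  2365: Mon (+1)
  2366: Tue (+1)  2367: Wed (+1)  2368: Fri (+2)  2369: Sat (+1)
Thursday years: 2317, 2323, 2328, 2334, 2345, 2351, 2356, 2362 — 8 in total.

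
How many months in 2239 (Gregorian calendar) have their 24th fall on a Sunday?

Check the 24th of each month of 2239: Jan 24: Thu, Feb 24: Sun, Mar 24: Sun, Apr 24: Wed, May 24: Fri, Jun 24: Mon, Jul 24: Wed, Aug 24: Sat, Sep 24: Tue, Oct 24: Thu, Nov 24: Sun, Dec 24: Tue.
Sunday occurs in February, March, November — 3 months.

3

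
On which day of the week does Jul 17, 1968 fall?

Wednesday

January 1, 1968 is a Monday.
July 17 is day 199 of the year, i.e. 198 days after Jan 1.
198 mod 7 = 2, so advance 2 weekdays from Monday: Wednesday.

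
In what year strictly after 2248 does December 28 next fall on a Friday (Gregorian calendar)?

From one year to the next, a fixed date's weekday advances by 1, or by 2 when a Feb 29 lies between the two dates.
2248: December 28 is Thursday.
2249: Friday (+1)
December 28 falls on a Friday in 2249.

2249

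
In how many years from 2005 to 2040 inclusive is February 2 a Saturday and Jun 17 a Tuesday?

2

Check each year's weekday for February 2 and Jun 17:
  2005: Wed/Fri  2006: Thu/Sat  2007: Fri/Sun  2008: Sat/Tue ✓  2009: Mon/Wed  2010: Tue/Thu  2011: Wed/Fri  2012: Thu/Sun  2013: Sat/Mon  2014: Sun/Tue  2015: Mon/Wed  2016: Tue/Fri  2017: Thu/Sat  2018: Fri/Sun  …(8 more)…  2027: Tue/Thu  2028: Wed/Sat  2029: Fri/Sun  2030: Sat/Mon  2031: Sun/Tue  2032: Mon/Thu  2033: Wed/Fri  2034: Thu/Sat  2035: Fri/Sun  2036: Sat/Tue ✓  2037: Mon/Wed  2038: Tue/Thu  2039: Wed/Fri  2040: Thu/Sun
Both conditions hold in: 2008, 2036 — 2.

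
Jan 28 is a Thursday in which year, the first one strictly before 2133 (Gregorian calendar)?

2123

From one year to the next, a fixed date's weekday advances by 1, or by 2 when a Feb 29 lies between the two dates.
2133: January 28 is Wednesday.
2132: Monday (−2)
2131: Sunday (−1)
2130: Saturday (−1)
2129: Friday (−1)
2128: Wednesday (−2)
2127: Tuesday (−1)
2126: Monday (−1)
2125: Sunday (−1)
2124: Friday (−2)
2123: Thursday (−1)
Jan 28 falls on a Thursday in 2123.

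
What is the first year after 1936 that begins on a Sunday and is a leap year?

Jan 1 advances by 2 weekdays after a leap year and by 1 after a common year.
1936: Jan 1 is Wednesday (leap).
1937: Friday
1938: Saturday
1939: Sunday
1940: Monday (leap)
1941: Wednesday
1942: Thursday
1943: Friday
1944: Saturday (leap)
1945: Monday
1946: Tuesday
1947: Wednesday
1948: Thursday (leap)
1949: Saturday
1950: Sunday
1951: Monday
1952: Tuesday (leap)
1953: Thursday
1954: Friday
1955: Saturday
1956: Sunday (leap)
1956 begins on a Sunday and is a leap year.

1956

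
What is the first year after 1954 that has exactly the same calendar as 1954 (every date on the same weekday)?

1965

Two years share a calendar iff Jan 1 falls on the same weekday and both are leap or both are common. 1954: Jan 1 is Friday, common year.
1955: Jan 1 Saturday, common
1956: Jan 1 Sunday, leap
1957: Jan 1 Tuesday, common
1958: Jan 1 Wednesday, common
1959: Jan 1 Thursday, common
1960: Jan 1 Friday, leap
1961: Jan 1 Sunday, common
1962: Jan 1 Monday, common
1963: Jan 1 Tuesday, common
1964: Jan 1 Wednesday, leap
1965: Jan 1 Friday, common
1965 matches on both conditions.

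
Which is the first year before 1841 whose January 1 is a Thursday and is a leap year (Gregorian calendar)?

1824

Jan 1 advances by 2 weekdays after a leap year and by 1 after a common year.
1841: Jan 1 is Friday.
1840: Wednesday (leap)
1839: Tuesday
1838: Monday
1837: Sunday
1836: Friday (leap)
1835: Thursday
1834: Wednesday
1833: Tuesday
1832: Sunday (leap)
1831: Saturday
1830: Friday
1829: Thursday
1828: Tuesday (leap)
1827: Monday
1826: Sunday
1825: Saturday
1824: Thursday (leap)
1824 begins on a Thursday and is a leap year.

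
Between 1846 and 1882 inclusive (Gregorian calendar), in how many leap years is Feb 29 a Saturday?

1

Leap years in 1846–1882: 9 of them.
Feb 29 weekday advances by 5 (mod 7) from one leap year to the next four years later (or differs when a century non-leap intervenes).
Leap-day weekdays: 1848:Tue 1852:Sun 1856:Fri 1860:Wed 1864:Mon 1868:Sat✓ 1872:Thu 1876:Tue 1880:Sun
Saturday: 1868 → 1.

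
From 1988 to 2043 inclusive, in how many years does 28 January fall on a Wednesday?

Track 28 January's weekday year by year (advancing +1, or +2 across a Feb 29):
  1988: Thu  1989: Sat (+2)  1990: Sun (+1)  1991: Mon (+1)  1992: Tue (+1)
  1993: Thu (+2)  1994: Fri (+1)  1995: Sat (+1)  1996: Sun (+1)  1997: Tue (+2)
  1998: Wed (+1) ✓  1999: Thu (+1)  2000: Fri (+1)  2001: Sun (+2)  … (28 more years) …
  2030: Mon (+1)  2031: Tue (+1)  2032: Wed (+1) ✓  2033: Fri (+2)  2034: Sat (+1)
  2035: Sun (+1)  2036: Mon (+1)  2037: Wed (+2) ✓  2038: Thu (+1)  2039: Fri (+1)
  2040: Sat (+1)  2041: Mon (+2)  2042: Tue (+1)  2043: Wed (+1) ✓
Wednesday years: 1998, 2004, 2009, 2015, 2026, 2032, 2037, 2043 — 8 in total.

8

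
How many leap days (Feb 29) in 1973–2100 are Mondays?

4

Leap years in 1973–2100: 31 of them.
Feb 29 weekday advances by 5 (mod 7) from one leap year to the next four years later (or differs when a century non-leap intervenes).
Leap-day weekdays: 1976:Sun 1980:Fri 1984:Wed 1988:Mon✓ 1992:Sat 1996:Thu 2000:Tue 2004:Sun 2008:Fri 2012:Wed 2016:Mon✓ 2020:Sat 2024:Thu …(5 more)… 2048:Sat 2052:Thu 2056:Tue 2060:Sun 2064:Fri 2068:Wed 2072:Mon✓ 2076:Sat 2080:Thu 2084:Tue 2088:Sun 2092:Fri 2096:Wed
Monday: 1988, 2016, 2044, 2072 → 4.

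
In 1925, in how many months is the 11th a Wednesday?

3

Check the 11th of each month of 1925: Jan 11: Sun, Feb 11: Wed, Mar 11: Wed, Apr 11: Sat, May 11: Mon, Jun 11: Thu, Jul 11: Sat, Aug 11: Tue, Sep 11: Fri, Oct 11: Sun, Nov 11: Wed, Dec 11: Fri.
Wednesday occurs in February, March, November — 3 months.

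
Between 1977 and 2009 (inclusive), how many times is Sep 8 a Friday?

5

Track Sep 8's weekday year by year (advancing +1, or +2 across a Feb 29):
  1977: Thu  1978: Fri (+1) ✓  1979: Sat (+1)  1980: Mon (+2)  1981: Tue (+1)
  1982: Wed (+1)  1983: Thu (+1)  1984: Sat (+2)  1985: Sun (+1)  1986: Mon (+1)
  1987: Tue (+1)  1988: Thu (+2)  1989: Fri (+1) ✓  1990: Sat (+1)  … (5 more years) …
  1996: Sun (+2)  1997: Mon (+1)  1998: Tue (+1)  1999: Wed (+1)  2000: Fri (+2) ✓
  2001: Sat (+1)  2002: Sun (+1)  2003: Mon (+1)  2004: Wed (+2)  2005: Thu (+1)
  2006: Fri (+1) ✓  2007: Sat (+1)  2008: Mon (+2)  2009: Tue (+1)
Friday years: 1978, 1989, 1995, 2000, 2006 — 5 in total.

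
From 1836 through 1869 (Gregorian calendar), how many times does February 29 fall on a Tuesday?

1

Leap years in 1836–1869: 9 of them.
Feb 29 weekday advances by 5 (mod 7) from one leap year to the next four years later (or differs when a century non-leap intervenes).
Leap-day weekdays: 1836:Mon 1840:Sat 1844:Thu 1848:Tue✓ 1852:Sun 1856:Fri 1860:Wed 1864:Mon 1868:Sat
Tuesday: 1848 → 1.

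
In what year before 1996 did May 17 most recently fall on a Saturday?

1986

From one year to the next, a fixed date's weekday advances by 1, or by 2 when a Feb 29 lies between the two dates.
1996: May 17 is Friday.
1995: Wednesday (−2)
1994: Tuesday (−1)
1993: Monday (−1)
1992: Sunday (−1)
1991: Friday (−2)
1990: Thursday (−1)
1989: Wednesday (−1)
1988: Tuesday (−1)
1987: Sunday (−2)
1986: Saturday (−1)
May 17 falls on a Saturday in 1986.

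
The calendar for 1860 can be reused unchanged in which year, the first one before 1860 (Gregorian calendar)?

1832

Two years share a calendar iff Jan 1 falls on the same weekday and both are leap or both are common. 1860: Jan 1 is Sunday, leap year.
1859: Jan 1 Saturday, common
1858: Jan 1 Friday, common
1857: Jan 1 Thursday, common
1856: Jan 1 Tuesday, leap
1855: Jan 1 Monday, common
1854: Jan 1 Sunday, common
1853: Jan 1 Saturday, common
1852: Jan 1 Thursday, leap
1851: Jan 1 Wednesday, common
1850: Jan 1 Tuesday, common
1849: Jan 1 Monday, common
1848: Jan 1 Saturday, leap
1847: Jan 1 Friday, common
1846: Jan 1 Thursday, common
1845: Jan 1 Wednesday, common
1844: Jan 1 Monday, leap
1843: Jan 1 Sunday, common
1842: Jan 1 Saturday, common
1841: Jan 1 Friday, common
1840: Jan 1 Wednesday, leap
1839: Jan 1 Tuesday, common
1838: Jan 1 Monday, common
1837: Jan 1 Sunday, common
1836: Jan 1 Friday, leap
1835: Jan 1 Thursday, common
1834: Jan 1 Wednesday, common
1833: Jan 1 Tuesday, common
1832: Jan 1 Sunday, leap
1832 matches on both conditions.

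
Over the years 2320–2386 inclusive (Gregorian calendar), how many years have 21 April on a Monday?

10

Track 21 April's weekday year by year (advancing +1, or +2 across a Feb 29):
  2320: Wed  2321: Thu (+1)  2322: Fri (+1)  2323: Sat (+1)  2324: Mon (+2) ✓
  2325: Tue (+1)  2326: Wed (+1)  2327: Thu (+1)  2328: Sat (+2)  2329: Sun (+1)
  2330: Mon (+1) ✓  2331: Tue (+1)  2332: Thu (+2)  2333: Fri (+1)  … (39 more years) …
  2373: Sat (+1)  2374: Sun (+1)  2375: Mon (+1) ✓  2376: Wed (+2)  2377: Thu (+1)
  2378: Fri (+1)  2379: Sat (+1)  2380: Mon (+2) ✓  2381: Tue (+1)  2382: Wed (+1)
  2383: Thu (+1)  2384: Sat (+2)  2385: Sun (+1)  2386: Mon (+1) ✓
Monday years: 2324, 2330, 2341, 2347, 2352, 2358, 2369, 2375, 2380, 2386 — 10 in total.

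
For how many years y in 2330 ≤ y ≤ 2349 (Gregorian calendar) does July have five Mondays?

July has 31 days; it has five Mondays when Monday falls among the first (month-length − 28) days — i.e. when July 1 is one of Monday/Sunday/Saturday.
July 1 by year: 2330:Tue 2331:Wed 2332:Fri 2333:Sat✓ 2334:Sun✓ 2335:Mon✓ 2336:Wed 2337:Thu 2338:Fri 2339:Sat✓ 2340:Mon✓ 2341:Tue 2342:Wed 2343:Thu 2344:Sat✓ 2345:Sun✓ 2346:Mon✓ 2347:Tue 2348:Thu 2349:Fri
Years with five Mondays: 2333, 2334, 2335, 2339, 2340, 2344, 2345, 2346 → 8.

8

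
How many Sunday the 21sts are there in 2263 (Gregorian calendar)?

Check the 21st of each month of 2263: Jan 21: Wed, Feb 21: Sat, Mar 21: Sat, Apr 21: Tue, May 21: Thu, Jun 21: Sun, Jul 21: Tue, Aug 21: Fri, Sep 21: Mon, Oct 21: Wed, Nov 21: Sat, Dec 21: Mon.
Sunday occurs in June — 1 month.

1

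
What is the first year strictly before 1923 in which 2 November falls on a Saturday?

From one year to the next, a fixed date's weekday advances by 1, or by 2 when a Feb 29 lies between the two dates.
1923: November 2 is Friday.
1922: Thursday (−1)
1921: Wednesday (−1)
1920: Tuesday (−1)
1919: Sunday (−2)
1918: Saturday (−1)
2 November falls on a Saturday in 1918.

1918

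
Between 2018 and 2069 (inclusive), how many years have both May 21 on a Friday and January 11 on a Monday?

6

Check each year's weekday for May 21 and January 11:
  2018: Mon/Thu  2019: Tue/Fri  2020: Thu/Sat  2021: Fri/Mon ✓  2022: Sat/Tue  2023: Sun/Wed  2024: Tue/Thu  2025: Wed/Sat  2026: Thu/Sun  2027: Fri/Mon ✓  2028: Sun/Tue  2029: Mon/Thu  2030: Tue/Fri  2031: Wed/Sat  …(24 more)…  2056: Sun/Tue  2057: Mon/Thu  2058: Tue/Fri  2059: Wed/Sat  2060: Fri/Sun  2061: Sat/Tue  2062: Sun/Wed  2063: Mon/Thu  2064: Wed/Fri  2065: Thu/Sun  2066: Fri/Mon ✓  2067: Sat/Tue  2068: Mon/Wed  2069: Tue/Fri
Both conditions hold in: 2021, 2027, 2038, 2049, 2055, 2066 — 6.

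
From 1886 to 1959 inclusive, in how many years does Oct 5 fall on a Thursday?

Track Oct 5's weekday year by year (advancing +1, or +2 across a Feb 29):
  1886: Tue  1887: Wed (+1)  1888: Fri (+2)  1889: Sat (+1)  1890: Sun (+1)
  1891: Mon (+1)  1892: Wed (+2)  1893: Thu (+1) ✓  1894: Fri (+1)  1895: Sat (+1)
  1896: Mon (+2)  1897: Tue (+1)  1898: Wed (+1)  1899: Thu (+1) ✓  … (46 more years) …
  1946: Sat (+1)  1947: Sun (+1)  1948: Tue (+2)  1949: Wed (+1)  1950: Thu (+1) ✓
  1951: Fri (+1)  1952: Sun (+2)  1953: Mon (+1)  1954: Tue (+1)  1955: Wed (+1)
  1956: Fri (+2)  1957: Sat (+1)  1958: Sun (+1)  1959: Mon (+1)
Thursday years: 1893, 1899, 1905, 1911, 1916, 1922, 1933, 1939, 1944, 1950 — 10 in total.

10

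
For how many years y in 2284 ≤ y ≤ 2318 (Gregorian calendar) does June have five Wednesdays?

June has 30 days; it has five Wednesdays when Wednesday falls among the first (month-length − 28) days — i.e. when June 1 is one of Wednesday/Tuesday.
June 1 by year: 2284:Sun 2285:Mon 2286:Tue✓ 2287:Wed✓ 2288:Fri 2289:Sat 2290:Sun 2291:Mon 2292:Wed✓ 2293:Thu 2294:Fri 2295:Sat 2296:Mon 2297:Tue✓ 2298:Wed✓ …(5 more)… 2304:Wed✓ 2305:Thu 2306:Fri 2307:Sat 2308:Mon 2309:Tue✓ 2310:Wed✓ 2311:Thu 2312:Sat 2313:Sun 2314:Mon 2315:Tue✓ 2316:Thu 2317:Fri 2318:Sat
Years with five Wednesdays: 2286, 2287, 2292, 2297, 2298, 2304, 2309, 2310, 2315 → 9.

9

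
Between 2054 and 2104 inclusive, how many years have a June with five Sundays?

June has 30 days; it has five Sundays when Sunday falls among the first (month-length − 28) days — i.e. when June 1 is one of Sunday/Saturday.
June 1 by year: 2054:Mon 2055:Tue 2056:Thu 2057:Fri 2058:Sat✓ 2059:Sun✓ 2060:Tue 2061:Wed 2062:Thu 2063:Fri 2064:Sun✓ 2065:Mon 2066:Tue 2067:Wed 2068:Fri …(21 more)… 2090:Thu 2091:Fri 2092:Sun✓ 2093:Mon 2094:Tue 2095:Wed 2096:Fri 2097:Sat✓ 2098:Sun✓ 2099:Mon 2100:Tue 2101:Wed 2102:Thu 2103:Fri 2104:Sun✓
Years with five Sundays: 2058, 2059, 2064, 2069, 2070, 2075, 2080, 2081, 2086, 2087, 2092, 2097, 2098, 2104 → 14.

14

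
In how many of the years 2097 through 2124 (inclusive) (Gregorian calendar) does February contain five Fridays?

February has 28 days (29 in leap years); it has five Fridays when Friday falls among the first (month-length − 28) days — i.e. when February 1 is Friday in a leap year (never in a common year).
February 1 by year: 2097:Fri 2098:Sat 2099:Sun 2100:Mon 2101:Tue 2102:Wed 2103:Thu 2104:Fri✓ 2105:Sun 2106:Mon 2107:Tue 2108:Wed 2109:Fri 2110:Sat 2111:Sun 2112:Mon 2113:Wed 2114:Thu 2115:Fri 2116:Sat 2117:Mon 2118:Tue 2119:Wed 2120:Thu 2121:Sat 2122:Sun 2123:Mon 2124:Tue
Years with five Fridays: 2104 → 1.

1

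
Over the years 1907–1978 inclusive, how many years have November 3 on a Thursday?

Track November 3's weekday year by year (advancing +1, or +2 across a Feb 29):
  1907: Sun  1908: Tue (+2)  1909: Wed (+1)  1910: Thu (+1) ✓  1911: Fri (+1)
  1912: Sun (+2)  1913: Mon (+1)  1914: Tue (+1)  1915: Wed (+1)  1916: Fri (+2)
  1917: Sat (+1)  1918: Sun (+1)  1919: Mon (+1)  1920: Wed (+2)  … (44 more years) …
  1965: Wed (+1)  1966: Thu (+1) ✓  1967: Fri (+1)  1968: Sun (+2)  1969: Mon (+1)
  1970: Tue (+1)  1971: Wed (+1)  1972: Fri (+2)  1973: Sat (+1)  1974: Sun (+1)
  1975: Mon (+1)  1976: Wed (+2)  1977: Thu (+1) ✓  1978: Fri (+1)
Thursday years: 1910, 1921, 1927, 1932, 1938, 1949, 1955, 1960, 1966, 1977 — 10 in total.

10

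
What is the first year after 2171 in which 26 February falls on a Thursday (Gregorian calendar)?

2178

From one year to the next, a fixed date's weekday advances by 1, or by 2 when a Feb 29 lies between the two dates.
2171: February 26 is Tuesday.
2172: Wednesday (+1)
2173: Friday (+2)
2174: Saturday (+1)
2175: Sunday (+1)
2176: Monday (+1)
2177: Wednesday (+2)
2178: Thursday (+1)
26 February falls on a Thursday in 2178.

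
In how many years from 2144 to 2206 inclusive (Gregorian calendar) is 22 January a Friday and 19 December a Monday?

2

Check each year's weekday for 22 January and 19 December:
  2144: Wed/Sat  2145: Fri/Sun  2146: Sat/Mon  2147: Sun/Tue  2148: Mon/Thu  2149: Wed/Fri  2150: Thu/Sat  2151: Fri/Sun  2152: Sat/Tue  2153: Mon/Wed  2154: Tue/Thu  2155: Wed/Fri  2156: Thu/Sun  2157: Sat/Mon  …(35 more)…  2193: Tue/Thu  2194: Wed/Fri  2195: Thu/Sat  2196: Fri/Mon ✓  2197: Sun/Tue  2198: Mon/Wed  2199: Tue/Thu  2200: Wed/Fri  2201: Thu/Sat  2202: Fri/Sun  2203: Sat/Mon  2204: Sun/Wed  2205: Tue/Thu  2206: Wed/Fri
Both conditions hold in: 2168, 2196 — 2.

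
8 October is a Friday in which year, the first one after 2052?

From one year to the next, a fixed date's weekday advances by 1, or by 2 when a Feb 29 lies between the two dates.
2052: October 8 is Tuesday.
2053: Wednesday (+1)
2054: Thursday (+1)
2055: Friday (+1)
8 October falls on a Friday in 2055.

2055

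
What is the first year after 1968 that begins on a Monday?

Jan 1 advances by 2 weekdays after a leap year and by 1 after a common year.
1968: Jan 1 is Monday (leap).
1969: Wednesday
1970: Thursday
1971: Friday
1972: Saturday (leap)
1973: Monday
1973 begins on a Monday

1973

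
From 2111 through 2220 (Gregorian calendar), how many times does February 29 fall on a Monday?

Leap years in 2111–2220: 27 of them.
Feb 29 weekday advances by 5 (mod 7) from one leap year to the next four years later (or differs when a century non-leap intervenes).
Leap-day weekdays: 2112:Mon✓ 2116:Sat 2120:Thu 2124:Tue 2128:Sun 2132:Fri 2136:Wed 2140:Mon✓ 2144:Sat 2148:Thu 2152:Tue 2156:Sun 2160:Fri 2164:Wed 2168:Mon✓ 2172:Sat 2176:Thu 2180:Tue 2184:Sun 2188:Fri 2192:Wed 2196:Mon✓ 2204:Wed 2208:Mon✓ 2212:Sat 2216:Thu 2220:Tue
Monday: 2112, 2140, 2168, 2196, 2208 → 5.

5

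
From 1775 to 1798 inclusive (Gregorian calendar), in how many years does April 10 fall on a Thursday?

Track April 10's weekday year by year (advancing +1, or +2 across a Feb 29):
  1775: Mon  1776: Wed (+2)  1777: Thu (+1) ✓  1778: Fri (+1)  1779: Sat (+1)
  1780: Mon (+2)  1781: Tue (+1)  1782: Wed (+1)  1783: Thu (+1) ✓  1784: Sat (+2)
  1785: Sun (+1)  1786: Mon (+1)  1787: Tue (+1)  1788: Thu (+2) ✓  1789: Fri (+1)
  1790: Sat (+1)  1791: Sun (+1)  1792: Tue (+2)  1793: Wed (+1)  1794: Thu (+1) ✓
  1795: Fri (+1)  1796: Sun (+2)  1797: Mon (+1)  1798: Tue (+1)
Thursday years: 1777, 1783, 1788, 1794 — 4 in total.

4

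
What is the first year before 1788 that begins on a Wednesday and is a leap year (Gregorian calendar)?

Jan 1 advances by 2 weekdays after a leap year and by 1 after a common year.
1788: Jan 1 is Tuesday (leap).
1787: Monday
1786: Sunday
1785: Saturday
1784: Thursday (leap)
1783: Wednesday
1782: Tuesday
1781: Monday
1780: Saturday (leap)
1779: Friday
1778: Thursday
1777: Wednesday
1776: Monday (leap)
1775: Sunday
1774: Saturday
1773: Friday
1772: Wednesday (leap)
1772 begins on a Wednesday and is a leap year.

1772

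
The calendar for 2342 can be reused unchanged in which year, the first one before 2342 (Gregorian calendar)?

Two years share a calendar iff Jan 1 falls on the same weekday and both are leap or both are common. 2342: Jan 1 is Thursday, common year.
2341: Jan 1 Wednesday, common
2340: Jan 1 Monday, leap
2339: Jan 1 Sunday, common
2338: Jan 1 Saturday, common
2337: Jan 1 Friday, common
2336: Jan 1 Wednesday, leap
2335: Jan 1 Tuesday, common
2334: Jan 1 Monday, common
2333: Jan 1 Sunday, common
2332: Jan 1 Friday, leap
2331: Jan 1 Thursday, common
2331 matches on both conditions.

2331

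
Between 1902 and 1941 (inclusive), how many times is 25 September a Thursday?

Track 25 September's weekday year by year (advancing +1, or +2 across a Feb 29):
  1902: Thu ✓  1903: Fri (+1)  1904: Sun (+2)  1905: Mon (+1)  1906: Tue (+1)
  1907: Wed (+1)  1908: Fri (+2)  1909: Sat (+1)  1910: Sun (+1)  1911: Mon (+1)
  1912: Wed (+2)  1913: Thu (+1) ✓  1914: Fri (+1)  1915: Sat (+1)  … (12 more years) …
  1928: Tue (+2)  1929: Wed (+1)  1930: Thu (+1) ✓  1931: Fri (+1)  1932: Sun (+2)
  1933: Mon (+1)  1934: Tue (+1)  1935: Wed (+1)  1936: Fri (+2)  1937: Sat (+1)
  1938: Sun (+1)  1939: Mon (+1)  1940: Wed (+2)  1941: Thu (+1) ✓
Thursday years: 1902, 1913, 1919, 1924, 1930, 1941 — 6 in total.

6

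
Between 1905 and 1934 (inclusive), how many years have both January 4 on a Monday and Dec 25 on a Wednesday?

Check each year's weekday for January 4 and Dec 25:
  1905: Wed/Mon  1906: Thu/Tue  1907: Fri/Wed  1908: Sat/Fri  1909: Mon/Sat  1910: Tue/Sun  1911: Wed/Mon  1912: Thu/Wed  1913: Sat/Thu  1914: Sun/Fri  1915: Mon/Sat  1916: Tue/Mon  1917: Thu/Tue  1918: Fri/Wed  1919: Sat/Thu  1920: Sun/Sat  1921: Tue/Sun  1922: Wed/Mon  1923: Thu/Tue  1924: Fri/Thu  1925: Sun/Fri  1926: Mon/Sat  1927: Tue/Sun  1928: Wed/Tue  1929: Fri/Wed  1930: Sat/Thu  1931: Sun/Fri  1932: Mon/Sun  1933: Wed/Mon  1934: Thu/Tue
Both conditions hold in: no year — 0.

0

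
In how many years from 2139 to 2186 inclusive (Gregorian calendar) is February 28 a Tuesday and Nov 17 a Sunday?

Check each year's weekday for February 28 and Nov 17:
  2139: Sat/Tue  2140: Sun/Thu  2141: Tue/Fri  2142: Wed/Sat  2143: Thu/Sun  2144: Fri/Tue  2145: Sun/Wed  2146: Mon/Thu  2147: Tue/Fri  2148: Wed/Sun  2149: Fri/Mon  2150: Sat/Tue  2151: Sun/Wed  2152: Mon/Fri  …(20 more)…  2173: Sun/Wed  2174: Mon/Thu  2175: Tue/Fri  2176: Wed/Sun  2177: Fri/Mon  2178: Sat/Tue  2179: Sun/Wed  2180: Mon/Fri  2181: Wed/Sat  2182: Thu/Sun  2183: Fri/Mon  2184: Sat/Wed  2185: Mon/Thu  2186: Tue/Fri
Both conditions hold in: no year — 0.

0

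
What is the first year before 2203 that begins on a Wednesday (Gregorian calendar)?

2200

Jan 1 advances by 2 weekdays after a leap year and by 1 after a common year.
2203: Jan 1 is Saturday.
2202: Friday
2201: Thursday
2200: Wednesday
2200 begins on a Wednesday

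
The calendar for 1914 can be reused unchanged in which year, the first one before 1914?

1903

Two years share a calendar iff Jan 1 falls on the same weekday and both are leap or both are common. 1914: Jan 1 is Thursday, common year.
1913: Jan 1 Wednesday, common
1912: Jan 1 Monday, leap
1911: Jan 1 Sunday, common
1910: Jan 1 Saturday, common
1909: Jan 1 Friday, common
1908: Jan 1 Wednesday, leap
1907: Jan 1 Tuesday, common
1906: Jan 1 Monday, common
1905: Jan 1 Sunday, common
1904: Jan 1 Friday, leap
1903: Jan 1 Thursday, common
1903 matches on both conditions.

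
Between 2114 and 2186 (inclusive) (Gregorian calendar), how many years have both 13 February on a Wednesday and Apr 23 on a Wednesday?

2

Check each year's weekday for 13 February and Apr 23:
  2114: Tue/Mon  2115: Wed/Tue  2116: Thu/Thu  2117: Sat/Fri  2118: Sun/Sat  2119: Mon/Sun  2120: Tue/Tue  2121: Thu/Wed  2122: Fri/Thu  2123: Sat/Fri  2124: Sun/Sun  2125: Tue/Mon  2126: Wed/Tue  2127: Thu/Wed  …(45 more)…  2173: Sat/Fri  2174: Sun/Sat  2175: Mon/Sun  2176: Tue/Tue  2177: Thu/Wed  2178: Fri/Thu  2179: Sat/Fri  2180: Sun/Sun  2181: Tue/Mon  2182: Wed/Tue  2183: Thu/Wed  2184: Fri/Fri  2185: Sun/Sat  2186: Mon/Sun
Both conditions hold in: 2132, 2160 — 2.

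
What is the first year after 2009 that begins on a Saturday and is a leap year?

2028

Jan 1 advances by 2 weekdays after a leap year and by 1 after a common year.
2009: Jan 1 is Thursday.
2010: Friday
2011: Saturday
2012: Sunday (leap)
2013: Tuesday
2014: Wednesday
2015: Thursday
2016: Friday (leap)
2017: Sunday
2018: Monday
2019: Tuesday
2020: Wednesday (leap)
2021: Friday
2022: Saturday
2023: Sunday
2024: Monday (leap)
2025: Wednesday
2026: Thursday
2027: Friday
2028: Saturday (leap)
2028 begins on a Saturday and is a leap year.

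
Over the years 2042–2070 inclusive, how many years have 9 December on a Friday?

4

Track 9 December's weekday year by year (advancing +1, or +2 across a Feb 29):
  2042: Tue  2043: Wed (+1)  2044: Fri (+2) ✓  2045: Sat (+1)  2046: Sun (+1)
  2047: Mon (+1)  2048: Wed (+2)  2049: Thu (+1)  2050: Fri (+1) ✓  2051: Sat (+1)
  2052: Mon (+2)  2053: Tue (+1)  2054: Wed (+1)  2055: Thu (+1)  2056: Sat (+2)
  2057: Sun (+1)  2058: Mon (+1)  2059: Tue (+1)  2060: Thu (+2)  2061: Fri (+1) ✓
  2062: Sat (+1)  2063: Sun (+1)  2064: Tue (+2)  2065: Wed (+1)  2066: Thu (+1)
  2067: Fri (+1) ✓  2068: Sun (+2)  2069: Mon (+1)  2070: Tue (+1)
Friday years: 2044, 2050, 2061, 2067 — 4 in total.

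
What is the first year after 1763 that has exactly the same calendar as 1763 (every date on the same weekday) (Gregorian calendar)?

Two years share a calendar iff Jan 1 falls on the same weekday and both are leap or both are common. 1763: Jan 1 is Saturday, common year.
1764: Jan 1 Sunday, leap
1765: Jan 1 Tuesday, common
1766: Jan 1 Wednesday, common
1767: Jan 1 Thursday, common
1768: Jan 1 Friday, leap
1769: Jan 1 Sunday, common
1770: Jan 1 Monday, common
1771: Jan 1 Tuesday, common
1772: Jan 1 Wednesday, leap
1773: Jan 1 Friday, common
1774: Jan 1 Saturday, common
1774 matches on both conditions.

1774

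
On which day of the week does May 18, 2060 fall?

January 1, 2060 is a Thursday.
May 18 is day 139 of the year, i.e. 138 days after Jan 1.
138 mod 7 = 5, so advance 5 weekdays from Thursday: Tuesday.

Tuesday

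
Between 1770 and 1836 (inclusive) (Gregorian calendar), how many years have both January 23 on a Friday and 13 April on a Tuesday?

Check each year's weekday for January 23 and 13 April:
  1770: Tue/Fri  1771: Wed/Sat  1772: Thu/Mon  1773: Sat/Tue  1774: Sun/Wed  1775: Mon/Thu  1776: Tue/Sat  1777: Thu/Sun  1778: Fri/Mon  1779: Sat/Tue  1780: Sun/Thu  1781: Tue/Fri  1782: Wed/Sat  1783: Thu/Sun  …(39 more)…  1823: Thu/Sun  1824: Fri/Tue ✓  1825: Sun/Wed  1826: Mon/Thu  1827: Tue/Fri  1828: Wed/Sun  1829: Fri/Mon  1830: Sat/Tue  1831: Sun/Wed  1832: Mon/Fri  1833: Wed/Sat  1834: Thu/Sun  1835: Fri/Mon  1836: Sat/Wed
Both conditions hold in: 1784, 1824 — 2.

2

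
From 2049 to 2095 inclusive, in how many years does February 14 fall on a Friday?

6

Track February 14's weekday year by year (advancing +1, or +2 across a Feb 29):
  2049: Sun  2050: Mon (+1)  2051: Tue (+1)  2052: Wed (+1)  2053: Fri (+2) ✓
  2054: Sat (+1)  2055: Sun (+1)  2056: Mon (+1)  2057: Wed (+2)  2058: Thu (+1)
  2059: Fri (+1) ✓  2060: Sat (+1)  2061: Mon (+2)  2062: Tue (+1)  … (19 more years) …
  2082: Sat (+1)  2083: Sun (+1)  2084: Mon (+1)  2085: Wed (+2)  2086: Thu (+1)
  2087: Fri (+1) ✓  2088: Sat (+1)  2089: Mon (+2)  2090: Tue (+1)  2091: Wed (+1)
  2092: Thu (+1)  2093: Sat (+2)  2094: Sun (+1)  2095: Mon (+1)
Friday years: 2053, 2059, 2070, 2076, 2081, 2087 — 6 in total.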